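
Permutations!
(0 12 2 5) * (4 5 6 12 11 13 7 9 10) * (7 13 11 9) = [9, 1, 6, 3, 5, 0, 12, 7, 8, 10, 4, 11, 2, 13] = (13)(0 9 10 4 5)(2 6 12)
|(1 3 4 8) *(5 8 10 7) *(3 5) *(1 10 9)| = |(1 5 8 10 7 3 4 9)| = 8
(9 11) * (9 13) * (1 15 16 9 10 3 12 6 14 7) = (1 15 16 9 11 13 10 3 12 6 14 7) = [0, 15, 2, 12, 4, 5, 14, 1, 8, 11, 3, 13, 6, 10, 7, 16, 9]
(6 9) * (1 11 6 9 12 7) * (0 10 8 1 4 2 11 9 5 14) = (0 10 8 1 9 5 14)(2 11 6 12 7 4) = [10, 9, 11, 3, 2, 14, 12, 4, 1, 5, 8, 6, 7, 13, 0]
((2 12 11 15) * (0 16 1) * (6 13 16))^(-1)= (0 1 16 13 6)(2 15 11 12)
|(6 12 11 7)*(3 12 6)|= 4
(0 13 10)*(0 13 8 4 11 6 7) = [8, 1, 2, 3, 11, 5, 7, 0, 4, 9, 13, 6, 12, 10] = (0 8 4 11 6 7)(10 13)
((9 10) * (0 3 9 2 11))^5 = (0 11 2 10 9 3)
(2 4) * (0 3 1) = [3, 0, 4, 1, 2] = (0 3 1)(2 4)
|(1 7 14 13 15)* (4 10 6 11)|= 20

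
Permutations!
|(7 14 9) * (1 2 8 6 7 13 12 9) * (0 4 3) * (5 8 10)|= |(0 4 3)(1 2 10 5 8 6 7 14)(9 13 12)|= 24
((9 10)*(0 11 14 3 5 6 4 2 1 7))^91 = ((0 11 14 3 5 6 4 2 1 7)(9 10))^91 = (0 11 14 3 5 6 4 2 1 7)(9 10)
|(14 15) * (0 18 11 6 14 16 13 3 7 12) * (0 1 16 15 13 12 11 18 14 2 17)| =|(18)(0 14 13 3 7 11 6 2 17)(1 16 12)| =9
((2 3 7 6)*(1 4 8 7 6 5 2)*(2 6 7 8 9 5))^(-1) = (1 6 5 9 4)(2 7 3)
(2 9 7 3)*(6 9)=[0, 1, 6, 2, 4, 5, 9, 3, 8, 7]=(2 6 9 7 3)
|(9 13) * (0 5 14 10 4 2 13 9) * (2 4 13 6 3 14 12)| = |(0 5 12 2 6 3 14 10 13)| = 9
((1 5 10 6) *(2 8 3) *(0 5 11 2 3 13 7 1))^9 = (0 5 10 6)(1 8)(2 7)(11 13)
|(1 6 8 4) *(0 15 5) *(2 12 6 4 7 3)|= 6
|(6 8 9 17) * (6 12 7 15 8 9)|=7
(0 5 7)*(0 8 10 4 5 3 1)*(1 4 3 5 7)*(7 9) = [5, 0, 2, 4, 9, 1, 6, 8, 10, 7, 3] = (0 5 1)(3 4 9 7 8 10)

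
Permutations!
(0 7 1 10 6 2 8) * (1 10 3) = (0 7 10 6 2 8)(1 3) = [7, 3, 8, 1, 4, 5, 2, 10, 0, 9, 6]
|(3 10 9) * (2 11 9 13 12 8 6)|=|(2 11 9 3 10 13 12 8 6)|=9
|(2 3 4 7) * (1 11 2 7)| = 5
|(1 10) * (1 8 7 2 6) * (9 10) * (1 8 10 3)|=|(10)(1 9 3)(2 6 8 7)|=12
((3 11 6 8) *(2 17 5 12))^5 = ((2 17 5 12)(3 11 6 8))^5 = (2 17 5 12)(3 11 6 8)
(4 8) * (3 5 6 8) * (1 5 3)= (1 5 6 8 4)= [0, 5, 2, 3, 1, 6, 8, 7, 4]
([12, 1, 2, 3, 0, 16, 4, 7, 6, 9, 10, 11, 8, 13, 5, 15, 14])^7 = [8, 1, 2, 3, 12, 16, 0, 7, 4, 9, 10, 11, 6, 13, 5, 15, 14]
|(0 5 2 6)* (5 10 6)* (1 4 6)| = |(0 10 1 4 6)(2 5)| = 10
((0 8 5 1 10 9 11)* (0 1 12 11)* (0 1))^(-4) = ((0 8 5 12 11)(1 10 9))^(-4) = (0 8 5 12 11)(1 9 10)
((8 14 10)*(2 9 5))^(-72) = (14) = ((2 9 5)(8 14 10))^(-72)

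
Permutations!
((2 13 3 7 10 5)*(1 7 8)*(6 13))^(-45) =(13) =((1 7 10 5 2 6 13 3 8))^(-45)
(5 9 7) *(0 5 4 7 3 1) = (0 5 9 3 1)(4 7) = [5, 0, 2, 1, 7, 9, 6, 4, 8, 3]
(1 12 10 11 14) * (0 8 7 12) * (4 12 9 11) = (0 8 7 9 11 14 1)(4 12 10) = [8, 0, 2, 3, 12, 5, 6, 9, 7, 11, 4, 14, 10, 13, 1]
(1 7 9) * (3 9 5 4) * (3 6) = (1 7 5 4 6 3 9) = [0, 7, 2, 9, 6, 4, 3, 5, 8, 1]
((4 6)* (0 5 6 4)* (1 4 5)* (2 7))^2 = (7)(0 4 6 1 5) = ((0 1 4 5 6)(2 7))^2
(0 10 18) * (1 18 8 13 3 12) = (0 10 8 13 3 12 1 18) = [10, 18, 2, 12, 4, 5, 6, 7, 13, 9, 8, 11, 1, 3, 14, 15, 16, 17, 0]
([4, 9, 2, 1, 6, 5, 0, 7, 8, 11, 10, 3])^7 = [4, 3, 2, 11, 6, 5, 0, 7, 8, 1, 10, 9]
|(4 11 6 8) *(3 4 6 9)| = |(3 4 11 9)(6 8)| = 4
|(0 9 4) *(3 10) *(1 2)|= 6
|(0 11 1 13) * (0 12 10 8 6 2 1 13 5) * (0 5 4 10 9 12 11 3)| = 6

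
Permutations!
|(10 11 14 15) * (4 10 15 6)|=5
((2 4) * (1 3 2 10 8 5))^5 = ((1 3 2 4 10 8 5))^5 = (1 8 4 3 5 10 2)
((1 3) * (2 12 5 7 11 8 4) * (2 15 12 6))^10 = ((1 3)(2 6)(4 15 12 5 7 11 8))^10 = (4 5 8 12 11 15 7)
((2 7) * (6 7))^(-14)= ((2 6 7))^(-14)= (2 6 7)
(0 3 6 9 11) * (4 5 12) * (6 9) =(0 3 9 11)(4 5 12) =[3, 1, 2, 9, 5, 12, 6, 7, 8, 11, 10, 0, 4]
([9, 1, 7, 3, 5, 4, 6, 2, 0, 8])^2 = (0 8 9)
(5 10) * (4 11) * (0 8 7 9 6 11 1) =(0 8 7 9 6 11 4 1)(5 10) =[8, 0, 2, 3, 1, 10, 11, 9, 7, 6, 5, 4]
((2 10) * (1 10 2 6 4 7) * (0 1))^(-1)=(0 7 4 6 10 1)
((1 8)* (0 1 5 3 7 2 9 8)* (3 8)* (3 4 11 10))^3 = (0 1)(2 11 7 4 3 9 10)(5 8)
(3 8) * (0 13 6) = (0 13 6)(3 8) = [13, 1, 2, 8, 4, 5, 0, 7, 3, 9, 10, 11, 12, 6]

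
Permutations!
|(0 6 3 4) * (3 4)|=3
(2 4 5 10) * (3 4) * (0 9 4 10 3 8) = (0 9 4 5 3 10 2 8) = [9, 1, 8, 10, 5, 3, 6, 7, 0, 4, 2]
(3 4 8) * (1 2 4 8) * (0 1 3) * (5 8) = (0 1 2 4 3 5 8) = [1, 2, 4, 5, 3, 8, 6, 7, 0]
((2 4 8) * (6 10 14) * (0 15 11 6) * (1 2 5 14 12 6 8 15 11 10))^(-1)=(0 14 5 8 11)(1 6 12 10 15 4 2)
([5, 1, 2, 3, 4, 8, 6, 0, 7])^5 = [5, 1, 2, 3, 4, 8, 6, 0, 7]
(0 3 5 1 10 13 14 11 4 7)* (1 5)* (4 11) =(0 3 1 10 13 14 4 7) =[3, 10, 2, 1, 7, 5, 6, 0, 8, 9, 13, 11, 12, 14, 4]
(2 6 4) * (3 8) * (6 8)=[0, 1, 8, 6, 2, 5, 4, 7, 3]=(2 8 3 6 4)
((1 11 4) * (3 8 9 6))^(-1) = ((1 11 4)(3 8 9 6))^(-1) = (1 4 11)(3 6 9 8)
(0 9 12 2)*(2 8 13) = (0 9 12 8 13 2) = [9, 1, 0, 3, 4, 5, 6, 7, 13, 12, 10, 11, 8, 2]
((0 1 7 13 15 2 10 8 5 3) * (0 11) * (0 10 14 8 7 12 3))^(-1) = (0 5 8 14 2 15 13 7 10 11 3 12 1)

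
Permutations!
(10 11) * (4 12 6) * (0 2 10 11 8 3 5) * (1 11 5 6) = (0 2 10 8 3 6 4 12 1 11 5) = [2, 11, 10, 6, 12, 0, 4, 7, 3, 9, 8, 5, 1]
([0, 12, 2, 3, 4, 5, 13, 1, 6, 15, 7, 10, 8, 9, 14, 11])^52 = (1 8 13 15 10)(6 9 11 7 12)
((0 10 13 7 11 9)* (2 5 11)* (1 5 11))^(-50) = (0 9 11 2 7 13 10)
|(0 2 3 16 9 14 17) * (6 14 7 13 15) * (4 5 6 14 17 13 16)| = 21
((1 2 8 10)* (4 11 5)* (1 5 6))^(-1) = ((1 2 8 10 5 4 11 6))^(-1) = (1 6 11 4 5 10 8 2)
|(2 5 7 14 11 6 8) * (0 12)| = |(0 12)(2 5 7 14 11 6 8)| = 14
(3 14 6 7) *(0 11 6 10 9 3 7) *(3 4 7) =(0 11 6)(3 14 10 9 4 7) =[11, 1, 2, 14, 7, 5, 0, 3, 8, 4, 9, 6, 12, 13, 10]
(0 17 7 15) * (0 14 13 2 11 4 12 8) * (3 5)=(0 17 7 15 14 13 2 11 4 12 8)(3 5)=[17, 1, 11, 5, 12, 3, 6, 15, 0, 9, 10, 4, 8, 2, 13, 14, 16, 7]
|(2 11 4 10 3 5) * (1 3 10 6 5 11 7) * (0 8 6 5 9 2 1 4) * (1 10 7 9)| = 12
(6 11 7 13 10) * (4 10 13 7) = [0, 1, 2, 3, 10, 5, 11, 7, 8, 9, 6, 4, 12, 13] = (13)(4 10 6 11)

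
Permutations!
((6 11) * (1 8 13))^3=((1 8 13)(6 11))^3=(13)(6 11)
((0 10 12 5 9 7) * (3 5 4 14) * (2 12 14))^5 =((0 10 14 3 5 9 7)(2 12 4))^5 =(0 9 3 10 7 5 14)(2 4 12)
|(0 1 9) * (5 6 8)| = 3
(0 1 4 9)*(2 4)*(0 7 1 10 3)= (0 10 3)(1 2 4 9 7)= [10, 2, 4, 0, 9, 5, 6, 1, 8, 7, 3]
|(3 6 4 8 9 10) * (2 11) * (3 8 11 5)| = |(2 5 3 6 4 11)(8 9 10)| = 6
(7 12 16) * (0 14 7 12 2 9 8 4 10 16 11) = [14, 1, 9, 3, 10, 5, 6, 2, 4, 8, 16, 0, 11, 13, 7, 15, 12] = (0 14 7 2 9 8 4 10 16 12 11)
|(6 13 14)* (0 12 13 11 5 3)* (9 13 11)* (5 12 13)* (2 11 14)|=10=|(0 13 2 11 12 14 6 9 5 3)|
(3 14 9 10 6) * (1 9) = (1 9 10 6 3 14) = [0, 9, 2, 14, 4, 5, 3, 7, 8, 10, 6, 11, 12, 13, 1]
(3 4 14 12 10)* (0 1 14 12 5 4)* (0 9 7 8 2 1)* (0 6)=(0 6)(1 14 5 4 12 10 3 9 7 8 2)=[6, 14, 1, 9, 12, 4, 0, 8, 2, 7, 3, 11, 10, 13, 5]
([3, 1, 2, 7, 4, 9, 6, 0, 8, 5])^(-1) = [7, 1, 2, 0, 4, 9, 6, 3, 8, 5]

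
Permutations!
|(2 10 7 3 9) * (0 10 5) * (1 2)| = 8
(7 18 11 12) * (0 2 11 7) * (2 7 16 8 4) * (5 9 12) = (0 7 18 16 8 4 2 11 5 9 12) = [7, 1, 11, 3, 2, 9, 6, 18, 4, 12, 10, 5, 0, 13, 14, 15, 8, 17, 16]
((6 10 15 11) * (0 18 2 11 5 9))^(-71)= (0 18 2 11 6 10 15 5 9)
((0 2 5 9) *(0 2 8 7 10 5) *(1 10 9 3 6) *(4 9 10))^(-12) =((0 8 7 10 5 3 6 1 4 9 2))^(-12) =(0 2 9 4 1 6 3 5 10 7 8)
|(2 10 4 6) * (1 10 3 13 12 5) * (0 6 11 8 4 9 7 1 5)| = 12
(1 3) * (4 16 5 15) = (1 3)(4 16 5 15) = [0, 3, 2, 1, 16, 15, 6, 7, 8, 9, 10, 11, 12, 13, 14, 4, 5]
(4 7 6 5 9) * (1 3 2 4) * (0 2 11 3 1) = (0 2 4 7 6 5 9)(3 11) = [2, 1, 4, 11, 7, 9, 5, 6, 8, 0, 10, 3]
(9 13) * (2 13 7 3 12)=[0, 1, 13, 12, 4, 5, 6, 3, 8, 7, 10, 11, 2, 9]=(2 13 9 7 3 12)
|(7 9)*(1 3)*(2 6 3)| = 4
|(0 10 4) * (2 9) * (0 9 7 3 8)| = |(0 10 4 9 2 7 3 8)| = 8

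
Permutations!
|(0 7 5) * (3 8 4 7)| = 6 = |(0 3 8 4 7 5)|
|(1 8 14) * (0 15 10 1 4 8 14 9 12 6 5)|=|(0 15 10 1 14 4 8 9 12 6 5)|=11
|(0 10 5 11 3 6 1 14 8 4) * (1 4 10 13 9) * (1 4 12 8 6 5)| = |(0 13 9 4)(1 14 6 12 8 10)(3 5 11)| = 12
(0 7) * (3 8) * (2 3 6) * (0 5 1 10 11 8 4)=(0 7 5 1 10 11 8 6 2 3 4)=[7, 10, 3, 4, 0, 1, 2, 5, 6, 9, 11, 8]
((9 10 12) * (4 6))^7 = ((4 6)(9 10 12))^7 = (4 6)(9 10 12)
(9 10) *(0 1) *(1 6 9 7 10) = (0 6 9 1)(7 10) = [6, 0, 2, 3, 4, 5, 9, 10, 8, 1, 7]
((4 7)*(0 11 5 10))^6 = (0 5)(10 11)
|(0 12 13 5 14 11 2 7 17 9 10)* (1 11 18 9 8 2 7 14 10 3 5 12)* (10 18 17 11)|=|(0 1 10)(2 14 17 8)(3 5 18 9)(7 11)(12 13)|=12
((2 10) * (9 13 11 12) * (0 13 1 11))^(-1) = ((0 13)(1 11 12 9)(2 10))^(-1) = (0 13)(1 9 12 11)(2 10)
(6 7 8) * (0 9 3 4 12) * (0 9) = [0, 1, 2, 4, 12, 5, 7, 8, 6, 3, 10, 11, 9] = (3 4 12 9)(6 7 8)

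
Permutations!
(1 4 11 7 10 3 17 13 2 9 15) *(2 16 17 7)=(1 4 11 2 9 15)(3 7 10)(13 16 17)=[0, 4, 9, 7, 11, 5, 6, 10, 8, 15, 3, 2, 12, 16, 14, 1, 17, 13]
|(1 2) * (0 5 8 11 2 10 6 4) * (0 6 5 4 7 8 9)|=|(0 4 6 7 8 11 2 1 10 5 9)|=11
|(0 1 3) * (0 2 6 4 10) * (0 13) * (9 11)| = 8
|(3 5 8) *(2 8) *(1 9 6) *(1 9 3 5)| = 6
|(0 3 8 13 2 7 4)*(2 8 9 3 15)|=|(0 15 2 7 4)(3 9)(8 13)|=10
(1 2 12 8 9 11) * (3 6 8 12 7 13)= (1 2 7 13 3 6 8 9 11)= [0, 2, 7, 6, 4, 5, 8, 13, 9, 11, 10, 1, 12, 3]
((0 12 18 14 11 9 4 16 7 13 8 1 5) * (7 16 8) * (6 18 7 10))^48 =((0 12 7 13 10 6 18 14 11 9 4 8 1 5))^48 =(0 18 1 10 4 7 11)(5 6 8 13 9 12 14)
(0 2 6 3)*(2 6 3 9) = (0 6 9 2 3) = [6, 1, 3, 0, 4, 5, 9, 7, 8, 2]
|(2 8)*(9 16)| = |(2 8)(9 16)| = 2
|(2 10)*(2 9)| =|(2 10 9)| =3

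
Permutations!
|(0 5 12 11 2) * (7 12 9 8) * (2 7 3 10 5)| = 30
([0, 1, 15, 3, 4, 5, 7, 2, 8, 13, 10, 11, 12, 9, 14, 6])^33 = (2 15 6 7)(9 13)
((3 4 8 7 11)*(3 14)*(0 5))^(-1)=(0 5)(3 14 11 7 8 4)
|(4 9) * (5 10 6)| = |(4 9)(5 10 6)| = 6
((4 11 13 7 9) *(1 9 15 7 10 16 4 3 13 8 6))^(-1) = (1 6 8 11 4 16 10 13 3 9)(7 15) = ((1 9 3 13 10 16 4 11 8 6)(7 15))^(-1)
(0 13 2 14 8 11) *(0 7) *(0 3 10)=(0 13 2 14 8 11 7 3 10)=[13, 1, 14, 10, 4, 5, 6, 3, 11, 9, 0, 7, 12, 2, 8]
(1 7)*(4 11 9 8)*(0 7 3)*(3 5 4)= (0 7 1 5 4 11 9 8 3)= [7, 5, 2, 0, 11, 4, 6, 1, 3, 8, 10, 9]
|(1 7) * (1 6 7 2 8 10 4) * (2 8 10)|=10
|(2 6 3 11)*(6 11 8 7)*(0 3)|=|(0 3 8 7 6)(2 11)|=10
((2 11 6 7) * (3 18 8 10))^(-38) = (2 6)(3 8)(7 11)(10 18)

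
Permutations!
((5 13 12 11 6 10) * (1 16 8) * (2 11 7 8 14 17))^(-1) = ((1 16 14 17 2 11 6 10 5 13 12 7 8))^(-1) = (1 8 7 12 13 5 10 6 11 2 17 14 16)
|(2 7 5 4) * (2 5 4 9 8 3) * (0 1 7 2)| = |(0 1 7 4 5 9 8 3)| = 8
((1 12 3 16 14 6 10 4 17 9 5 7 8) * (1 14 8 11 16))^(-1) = (1 3 12)(4 10 6 14 8 16 11 7 5 9 17)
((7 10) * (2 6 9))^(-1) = (2 9 6)(7 10)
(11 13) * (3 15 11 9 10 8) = (3 15 11 13 9 10 8) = [0, 1, 2, 15, 4, 5, 6, 7, 3, 10, 8, 13, 12, 9, 14, 11]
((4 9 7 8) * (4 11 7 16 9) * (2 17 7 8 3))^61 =((2 17 7 3)(8 11)(9 16))^61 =(2 17 7 3)(8 11)(9 16)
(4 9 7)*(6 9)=(4 6 9 7)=[0, 1, 2, 3, 6, 5, 9, 4, 8, 7]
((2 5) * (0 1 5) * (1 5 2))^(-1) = (0 2 1 5)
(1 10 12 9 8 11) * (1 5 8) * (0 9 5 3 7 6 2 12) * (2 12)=(0 9 1 10)(3 7 6 12 5 8 11)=[9, 10, 2, 7, 4, 8, 12, 6, 11, 1, 0, 3, 5]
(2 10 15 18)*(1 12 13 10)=(1 12 13 10 15 18 2)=[0, 12, 1, 3, 4, 5, 6, 7, 8, 9, 15, 11, 13, 10, 14, 18, 16, 17, 2]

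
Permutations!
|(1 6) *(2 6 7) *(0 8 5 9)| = |(0 8 5 9)(1 7 2 6)| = 4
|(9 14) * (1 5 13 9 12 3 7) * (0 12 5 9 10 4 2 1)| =8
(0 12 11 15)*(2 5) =(0 12 11 15)(2 5) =[12, 1, 5, 3, 4, 2, 6, 7, 8, 9, 10, 15, 11, 13, 14, 0]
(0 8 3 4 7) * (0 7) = (0 8 3 4) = [8, 1, 2, 4, 0, 5, 6, 7, 3]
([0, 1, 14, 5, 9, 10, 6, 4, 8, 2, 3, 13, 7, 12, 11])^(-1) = [0, 1, 9, 10, 7, 3, 6, 12, 8, 4, 5, 14, 13, 11, 2]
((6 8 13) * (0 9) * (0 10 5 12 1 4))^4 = (0 12 9 1 10 4 5)(6 8 13)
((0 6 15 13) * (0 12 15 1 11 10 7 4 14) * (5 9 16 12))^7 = (0 14 4 7 10 11 1 6)(5 9 16 12 15 13)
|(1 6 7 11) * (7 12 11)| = 4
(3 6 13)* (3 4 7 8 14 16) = (3 6 13 4 7 8 14 16) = [0, 1, 2, 6, 7, 5, 13, 8, 14, 9, 10, 11, 12, 4, 16, 15, 3]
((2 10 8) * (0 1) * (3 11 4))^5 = ((0 1)(2 10 8)(3 11 4))^5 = (0 1)(2 8 10)(3 4 11)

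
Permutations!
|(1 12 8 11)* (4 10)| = |(1 12 8 11)(4 10)| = 4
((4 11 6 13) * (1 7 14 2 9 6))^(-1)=(1 11 4 13 6 9 2 14 7)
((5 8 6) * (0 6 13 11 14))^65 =((0 6 5 8 13 11 14))^65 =(0 5 13 14 6 8 11)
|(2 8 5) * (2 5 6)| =|(2 8 6)| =3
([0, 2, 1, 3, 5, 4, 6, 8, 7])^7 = (1 2)(4 5)(7 8)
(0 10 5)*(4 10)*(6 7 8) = (0 4 10 5)(6 7 8) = [4, 1, 2, 3, 10, 0, 7, 8, 6, 9, 5]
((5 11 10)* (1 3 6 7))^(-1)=(1 7 6 3)(5 10 11)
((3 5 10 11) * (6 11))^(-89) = (3 5 10 6 11) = ((3 5 10 6 11))^(-89)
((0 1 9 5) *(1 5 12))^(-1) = (0 5)(1 12 9)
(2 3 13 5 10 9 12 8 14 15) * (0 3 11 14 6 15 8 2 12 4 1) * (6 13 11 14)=(0 3 11 6 15 12 2 14 8 13 5 10 9 4 1)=[3, 0, 14, 11, 1, 10, 15, 7, 13, 4, 9, 6, 2, 5, 8, 12]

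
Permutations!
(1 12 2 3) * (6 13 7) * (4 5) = [0, 12, 3, 1, 5, 4, 13, 6, 8, 9, 10, 11, 2, 7] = (1 12 2 3)(4 5)(6 13 7)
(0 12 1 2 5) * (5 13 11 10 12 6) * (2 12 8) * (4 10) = (0 6 5)(1 12)(2 13 11 4 10 8) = [6, 12, 13, 3, 10, 0, 5, 7, 2, 9, 8, 4, 1, 11]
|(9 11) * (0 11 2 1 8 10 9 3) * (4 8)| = 6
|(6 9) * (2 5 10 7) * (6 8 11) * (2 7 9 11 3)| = |(2 5 10 9 8 3)(6 11)| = 6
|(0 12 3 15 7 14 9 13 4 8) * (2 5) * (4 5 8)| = 11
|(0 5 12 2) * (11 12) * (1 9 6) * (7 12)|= 6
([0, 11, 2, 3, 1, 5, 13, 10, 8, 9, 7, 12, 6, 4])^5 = (1 4 13 6 12 11)(7 10)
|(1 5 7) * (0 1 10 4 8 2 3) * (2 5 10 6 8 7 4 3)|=20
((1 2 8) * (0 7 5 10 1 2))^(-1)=(0 1 10 5 7)(2 8)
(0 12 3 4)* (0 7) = [12, 1, 2, 4, 7, 5, 6, 0, 8, 9, 10, 11, 3] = (0 12 3 4 7)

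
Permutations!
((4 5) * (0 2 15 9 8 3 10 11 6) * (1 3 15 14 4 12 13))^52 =(0 5 3)(1 6 4)(2 12 10)(8 15 9)(11 14 13) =((0 2 14 4 5 12 13 1 3 10 11 6)(8 15 9))^52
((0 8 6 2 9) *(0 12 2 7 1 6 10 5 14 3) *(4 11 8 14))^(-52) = (0 3 14)(1 7 6)(2 12 9)(4 10 11 5 8)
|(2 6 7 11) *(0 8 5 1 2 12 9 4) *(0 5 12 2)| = 28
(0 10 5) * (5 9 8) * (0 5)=(0 10 9 8)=[10, 1, 2, 3, 4, 5, 6, 7, 0, 8, 9]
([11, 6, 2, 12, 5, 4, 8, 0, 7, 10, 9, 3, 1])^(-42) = (0 8 1 3)(6 12 11 7)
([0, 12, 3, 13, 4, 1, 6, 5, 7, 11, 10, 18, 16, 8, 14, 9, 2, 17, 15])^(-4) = (18)(1 13 12 8 16 7 2 5 3)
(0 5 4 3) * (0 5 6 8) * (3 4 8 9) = (0 6 9 3 5 8) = [6, 1, 2, 5, 4, 8, 9, 7, 0, 3]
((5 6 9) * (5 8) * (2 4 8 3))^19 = (2 9 5 4 3 6 8)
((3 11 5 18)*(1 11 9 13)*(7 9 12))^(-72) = ((1 11 5 18 3 12 7 9 13))^(-72) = (18)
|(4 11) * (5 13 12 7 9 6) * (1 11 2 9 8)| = 11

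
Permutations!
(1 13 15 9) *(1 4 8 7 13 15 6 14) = (1 15 9 4 8 7 13 6 14) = [0, 15, 2, 3, 8, 5, 14, 13, 7, 4, 10, 11, 12, 6, 1, 9]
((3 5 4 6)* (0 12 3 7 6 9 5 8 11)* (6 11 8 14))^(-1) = (0 11 7 6 14 3 12)(4 5 9)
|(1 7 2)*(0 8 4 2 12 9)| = |(0 8 4 2 1 7 12 9)| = 8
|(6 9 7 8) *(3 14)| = |(3 14)(6 9 7 8)| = 4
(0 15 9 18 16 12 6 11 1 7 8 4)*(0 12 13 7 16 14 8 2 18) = [15, 16, 18, 3, 12, 5, 11, 2, 4, 0, 10, 1, 6, 7, 8, 9, 13, 17, 14] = (0 15 9)(1 16 13 7 2 18 14 8 4 12 6 11)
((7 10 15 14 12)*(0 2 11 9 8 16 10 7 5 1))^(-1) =((0 2 11 9 8 16 10 15 14 12 5 1))^(-1) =(0 1 5 12 14 15 10 16 8 9 11 2)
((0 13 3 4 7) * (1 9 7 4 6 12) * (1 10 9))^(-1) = ((0 13 3 6 12 10 9 7))^(-1) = (0 7 9 10 12 6 3 13)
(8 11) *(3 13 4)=(3 13 4)(8 11)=[0, 1, 2, 13, 3, 5, 6, 7, 11, 9, 10, 8, 12, 4]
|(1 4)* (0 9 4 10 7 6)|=|(0 9 4 1 10 7 6)|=7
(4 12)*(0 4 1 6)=[4, 6, 2, 3, 12, 5, 0, 7, 8, 9, 10, 11, 1]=(0 4 12 1 6)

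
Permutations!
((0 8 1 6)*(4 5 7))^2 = (0 1)(4 7 5)(6 8)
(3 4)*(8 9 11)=(3 4)(8 9 11)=[0, 1, 2, 4, 3, 5, 6, 7, 9, 11, 10, 8]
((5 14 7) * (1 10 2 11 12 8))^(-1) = (1 8 12 11 2 10)(5 7 14)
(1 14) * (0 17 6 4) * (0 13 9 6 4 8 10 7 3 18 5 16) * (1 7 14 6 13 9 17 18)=(0 18 5 16)(1 6 8 10 14 7 3)(4 9 13 17)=[18, 6, 2, 1, 9, 16, 8, 3, 10, 13, 14, 11, 12, 17, 7, 15, 0, 4, 5]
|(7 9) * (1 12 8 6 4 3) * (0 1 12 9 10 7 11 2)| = |(0 1 9 11 2)(3 12 8 6 4)(7 10)| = 10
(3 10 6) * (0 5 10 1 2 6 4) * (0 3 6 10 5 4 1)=(0 4 3)(1 2 10)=[4, 2, 10, 0, 3, 5, 6, 7, 8, 9, 1]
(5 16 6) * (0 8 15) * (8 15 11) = (0 15)(5 16 6)(8 11) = [15, 1, 2, 3, 4, 16, 5, 7, 11, 9, 10, 8, 12, 13, 14, 0, 6]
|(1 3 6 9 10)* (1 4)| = 6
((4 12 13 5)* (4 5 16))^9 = ((4 12 13 16))^9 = (4 12 13 16)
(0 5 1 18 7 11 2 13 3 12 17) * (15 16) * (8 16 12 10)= (0 5 1 18 7 11 2 13 3 10 8 16 15 12 17)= [5, 18, 13, 10, 4, 1, 6, 11, 16, 9, 8, 2, 17, 3, 14, 12, 15, 0, 7]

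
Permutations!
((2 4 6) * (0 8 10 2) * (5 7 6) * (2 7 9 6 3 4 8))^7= ((0 2 8 10 7 3 4 5 9 6))^7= (0 5 7 2 9 3 8 6 4 10)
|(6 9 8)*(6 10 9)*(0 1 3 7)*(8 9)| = |(0 1 3 7)(8 10)| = 4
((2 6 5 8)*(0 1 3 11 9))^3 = (0 11 1 9 3)(2 8 5 6)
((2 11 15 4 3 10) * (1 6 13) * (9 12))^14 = (1 13 6)(2 15 3)(4 10 11)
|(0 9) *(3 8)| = 2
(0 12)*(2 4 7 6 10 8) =[12, 1, 4, 3, 7, 5, 10, 6, 2, 9, 8, 11, 0] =(0 12)(2 4 7 6 10 8)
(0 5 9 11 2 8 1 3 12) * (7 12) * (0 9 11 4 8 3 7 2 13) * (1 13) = (0 5 11 1 7 12 9 4 8 13)(2 3) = [5, 7, 3, 2, 8, 11, 6, 12, 13, 4, 10, 1, 9, 0]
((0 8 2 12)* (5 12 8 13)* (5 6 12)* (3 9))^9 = (0 13 6 12)(2 8)(3 9)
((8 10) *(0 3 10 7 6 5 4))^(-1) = (0 4 5 6 7 8 10 3)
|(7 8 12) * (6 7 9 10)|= |(6 7 8 12 9 10)|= 6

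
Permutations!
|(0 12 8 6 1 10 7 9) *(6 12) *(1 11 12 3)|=10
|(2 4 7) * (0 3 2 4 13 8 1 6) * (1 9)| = 8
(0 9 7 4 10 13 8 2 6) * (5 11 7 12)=[9, 1, 6, 3, 10, 11, 0, 4, 2, 12, 13, 7, 5, 8]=(0 9 12 5 11 7 4 10 13 8 2 6)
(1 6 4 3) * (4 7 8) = (1 6 7 8 4 3) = [0, 6, 2, 1, 3, 5, 7, 8, 4]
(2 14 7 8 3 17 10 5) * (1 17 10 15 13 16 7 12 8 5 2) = (1 17 15 13 16 7 5)(2 14 12 8 3 10) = [0, 17, 14, 10, 4, 1, 6, 5, 3, 9, 2, 11, 8, 16, 12, 13, 7, 15]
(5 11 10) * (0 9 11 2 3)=[9, 1, 3, 0, 4, 2, 6, 7, 8, 11, 5, 10]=(0 9 11 10 5 2 3)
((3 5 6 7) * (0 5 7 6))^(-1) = (0 5)(3 7)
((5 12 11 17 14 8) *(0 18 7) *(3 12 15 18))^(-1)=(0 7 18 15 5 8 14 17 11 12 3)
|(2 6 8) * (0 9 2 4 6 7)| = |(0 9 2 7)(4 6 8)| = 12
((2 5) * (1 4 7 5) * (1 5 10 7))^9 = ((1 4)(2 5)(7 10))^9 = (1 4)(2 5)(7 10)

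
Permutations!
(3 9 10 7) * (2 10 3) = (2 10 7)(3 9) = [0, 1, 10, 9, 4, 5, 6, 2, 8, 3, 7]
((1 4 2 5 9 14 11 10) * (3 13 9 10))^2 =(1 2 10 4 5)(3 9 11 13 14)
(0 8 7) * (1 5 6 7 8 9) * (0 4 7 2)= [9, 5, 0, 3, 7, 6, 2, 4, 8, 1]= (0 9 1 5 6 2)(4 7)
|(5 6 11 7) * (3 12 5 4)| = 7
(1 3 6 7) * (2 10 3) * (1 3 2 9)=(1 9)(2 10)(3 6 7)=[0, 9, 10, 6, 4, 5, 7, 3, 8, 1, 2]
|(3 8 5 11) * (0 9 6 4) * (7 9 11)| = 9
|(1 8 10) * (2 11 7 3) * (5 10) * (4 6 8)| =12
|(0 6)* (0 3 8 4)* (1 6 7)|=|(0 7 1 6 3 8 4)|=7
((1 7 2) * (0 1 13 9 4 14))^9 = (0 1 7 2 13 9 4 14)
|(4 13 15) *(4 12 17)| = 5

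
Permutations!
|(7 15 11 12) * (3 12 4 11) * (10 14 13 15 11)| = |(3 12 7 11 4 10 14 13 15)| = 9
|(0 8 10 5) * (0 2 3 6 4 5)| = |(0 8 10)(2 3 6 4 5)| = 15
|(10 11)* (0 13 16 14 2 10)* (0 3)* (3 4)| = |(0 13 16 14 2 10 11 4 3)| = 9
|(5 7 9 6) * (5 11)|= 5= |(5 7 9 6 11)|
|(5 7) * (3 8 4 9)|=|(3 8 4 9)(5 7)|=4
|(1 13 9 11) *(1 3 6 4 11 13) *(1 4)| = |(1 4 11 3 6)(9 13)| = 10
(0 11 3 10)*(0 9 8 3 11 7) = (11)(0 7)(3 10 9 8) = [7, 1, 2, 10, 4, 5, 6, 0, 3, 8, 9, 11]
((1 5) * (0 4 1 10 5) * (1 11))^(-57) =(0 1 11 4)(5 10)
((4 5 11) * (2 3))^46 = ((2 3)(4 5 11))^46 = (4 5 11)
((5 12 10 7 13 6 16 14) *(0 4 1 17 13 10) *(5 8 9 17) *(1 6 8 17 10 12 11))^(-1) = (0 12 7 10 9 8 13 17 14 16 6 4)(1 11 5)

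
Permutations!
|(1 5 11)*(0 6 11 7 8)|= |(0 6 11 1 5 7 8)|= 7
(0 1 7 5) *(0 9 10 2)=[1, 7, 0, 3, 4, 9, 6, 5, 8, 10, 2]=(0 1 7 5 9 10 2)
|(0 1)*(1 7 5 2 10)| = |(0 7 5 2 10 1)| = 6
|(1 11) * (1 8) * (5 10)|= 6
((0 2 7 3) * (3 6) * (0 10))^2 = ((0 2 7 6 3 10))^2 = (0 7 3)(2 6 10)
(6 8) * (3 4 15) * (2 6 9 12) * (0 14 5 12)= [14, 1, 6, 4, 15, 12, 8, 7, 9, 0, 10, 11, 2, 13, 5, 3]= (0 14 5 12 2 6 8 9)(3 4 15)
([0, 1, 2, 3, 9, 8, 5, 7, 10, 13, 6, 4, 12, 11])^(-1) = (4 11 13 9)(5 6 10 8)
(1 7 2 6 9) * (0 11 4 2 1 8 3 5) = [11, 7, 6, 5, 2, 0, 9, 1, 3, 8, 10, 4] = (0 11 4 2 6 9 8 3 5)(1 7)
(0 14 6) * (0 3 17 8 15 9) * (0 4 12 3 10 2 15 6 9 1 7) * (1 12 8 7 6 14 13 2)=(0 13 2 15 12 3 17 7)(1 6 10)(4 8 14 9)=[13, 6, 15, 17, 8, 5, 10, 0, 14, 4, 1, 11, 3, 2, 9, 12, 16, 7]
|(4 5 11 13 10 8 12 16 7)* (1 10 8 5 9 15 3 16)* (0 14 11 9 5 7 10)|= 56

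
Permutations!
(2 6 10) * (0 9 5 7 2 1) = (0 9 5 7 2 6 10 1) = [9, 0, 6, 3, 4, 7, 10, 2, 8, 5, 1]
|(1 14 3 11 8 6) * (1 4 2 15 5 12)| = 11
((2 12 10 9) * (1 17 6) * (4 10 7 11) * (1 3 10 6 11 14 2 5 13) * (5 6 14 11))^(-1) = ((1 17 5 13)(2 12 7 11 4 14)(3 10 9 6))^(-1) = (1 13 5 17)(2 14 4 11 7 12)(3 6 9 10)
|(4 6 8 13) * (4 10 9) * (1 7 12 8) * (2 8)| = |(1 7 12 2 8 13 10 9 4 6)| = 10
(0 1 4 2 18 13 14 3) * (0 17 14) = (0 1 4 2 18 13)(3 17 14) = [1, 4, 18, 17, 2, 5, 6, 7, 8, 9, 10, 11, 12, 0, 3, 15, 16, 14, 13]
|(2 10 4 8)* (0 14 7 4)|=|(0 14 7 4 8 2 10)|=7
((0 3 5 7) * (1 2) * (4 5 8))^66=((0 3 8 4 5 7)(1 2))^66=(8)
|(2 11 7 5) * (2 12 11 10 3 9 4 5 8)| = |(2 10 3 9 4 5 12 11 7 8)| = 10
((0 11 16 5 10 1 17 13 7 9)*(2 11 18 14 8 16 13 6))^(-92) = ((0 18 14 8 16 5 10 1 17 6 2 11 13 7 9))^(-92) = (0 7 11 6 1 5 8 18 9 13 2 17 10 16 14)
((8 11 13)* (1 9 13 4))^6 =(13)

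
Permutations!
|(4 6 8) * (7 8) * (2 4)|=5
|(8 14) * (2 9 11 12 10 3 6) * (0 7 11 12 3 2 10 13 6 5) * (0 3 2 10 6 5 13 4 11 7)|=30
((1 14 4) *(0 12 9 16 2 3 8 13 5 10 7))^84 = ((0 12 9 16 2 3 8 13 5 10 7)(1 14 4))^84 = (0 13 16 7 8 9 10 3 12 5 2)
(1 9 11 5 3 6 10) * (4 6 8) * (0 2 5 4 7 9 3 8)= (0 2 5 8 7 9 11 4 6 10 1 3)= [2, 3, 5, 0, 6, 8, 10, 9, 7, 11, 1, 4]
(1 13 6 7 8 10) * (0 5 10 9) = (0 5 10 1 13 6 7 8 9) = [5, 13, 2, 3, 4, 10, 7, 8, 9, 0, 1, 11, 12, 6]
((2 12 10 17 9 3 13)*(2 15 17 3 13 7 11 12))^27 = (3 11 10 7 12)(9 17 15 13)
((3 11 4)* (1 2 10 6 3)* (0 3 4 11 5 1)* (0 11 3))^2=((1 2 10 6 4 11 3 5))^2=(1 10 4 3)(2 6 11 5)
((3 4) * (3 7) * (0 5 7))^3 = (0 3 5 4 7)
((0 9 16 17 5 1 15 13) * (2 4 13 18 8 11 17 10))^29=(0 9 16 10 2 4 13)(1 15 18 8 11 17 5)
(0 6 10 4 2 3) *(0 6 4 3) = (0 4 2)(3 6 10) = [4, 1, 0, 6, 2, 5, 10, 7, 8, 9, 3]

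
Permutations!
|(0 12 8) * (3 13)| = 6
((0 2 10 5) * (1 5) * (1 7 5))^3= (0 7 2 5 10)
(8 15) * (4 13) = (4 13)(8 15) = [0, 1, 2, 3, 13, 5, 6, 7, 15, 9, 10, 11, 12, 4, 14, 8]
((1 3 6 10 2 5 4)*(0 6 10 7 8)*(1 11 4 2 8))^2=((0 6 7 1 3 10 8)(2 5)(4 11))^2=(11)(0 7 3 8 6 1 10)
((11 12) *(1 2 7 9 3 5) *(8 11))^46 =((1 2 7 9 3 5)(8 11 12))^46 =(1 3 7)(2 5 9)(8 11 12)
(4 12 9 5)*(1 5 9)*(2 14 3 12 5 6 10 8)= (1 6 10 8 2 14 3 12)(4 5)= [0, 6, 14, 12, 5, 4, 10, 7, 2, 9, 8, 11, 1, 13, 3]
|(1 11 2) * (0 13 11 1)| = 4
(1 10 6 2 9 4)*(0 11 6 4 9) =[11, 10, 0, 3, 1, 5, 2, 7, 8, 9, 4, 6] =(0 11 6 2)(1 10 4)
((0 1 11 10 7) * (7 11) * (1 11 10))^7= ((0 11 1 7))^7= (0 7 1 11)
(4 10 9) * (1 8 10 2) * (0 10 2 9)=(0 10)(1 8 2)(4 9)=[10, 8, 1, 3, 9, 5, 6, 7, 2, 4, 0]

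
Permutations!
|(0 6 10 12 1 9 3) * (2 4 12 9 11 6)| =10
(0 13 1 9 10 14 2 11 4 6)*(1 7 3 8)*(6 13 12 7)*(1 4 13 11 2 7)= [12, 9, 2, 8, 11, 5, 0, 3, 4, 10, 14, 13, 1, 6, 7]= (0 12 1 9 10 14 7 3 8 4 11 13 6)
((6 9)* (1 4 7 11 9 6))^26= (1 4 7 11 9)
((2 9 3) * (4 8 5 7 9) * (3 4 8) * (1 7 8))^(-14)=(1 3 9)(2 4 7)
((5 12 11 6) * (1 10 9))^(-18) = ((1 10 9)(5 12 11 6))^(-18) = (5 11)(6 12)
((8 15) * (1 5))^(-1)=((1 5)(8 15))^(-1)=(1 5)(8 15)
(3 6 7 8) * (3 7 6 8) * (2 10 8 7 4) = [0, 1, 10, 7, 2, 5, 6, 3, 4, 9, 8] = (2 10 8 4)(3 7)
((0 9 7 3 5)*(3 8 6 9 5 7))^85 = ((0 5)(3 7 8 6 9))^85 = (9)(0 5)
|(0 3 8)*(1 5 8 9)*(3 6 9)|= |(0 6 9 1 5 8)|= 6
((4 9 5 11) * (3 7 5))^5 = (3 9 4 11 5 7)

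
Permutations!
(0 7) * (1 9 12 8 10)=[7, 9, 2, 3, 4, 5, 6, 0, 10, 12, 1, 11, 8]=(0 7)(1 9 12 8 10)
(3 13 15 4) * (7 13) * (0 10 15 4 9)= (0 10 15 9)(3 7 13 4)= [10, 1, 2, 7, 3, 5, 6, 13, 8, 0, 15, 11, 12, 4, 14, 9]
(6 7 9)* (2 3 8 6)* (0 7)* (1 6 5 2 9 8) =[7, 6, 3, 1, 4, 2, 0, 8, 5, 9] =(9)(0 7 8 5 2 3 1 6)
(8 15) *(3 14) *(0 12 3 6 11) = (0 12 3 14 6 11)(8 15) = [12, 1, 2, 14, 4, 5, 11, 7, 15, 9, 10, 0, 3, 13, 6, 8]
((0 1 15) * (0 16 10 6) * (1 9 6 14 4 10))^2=(0 6 9)(1 16 15)(4 14 10)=((0 9 6)(1 15 16)(4 10 14))^2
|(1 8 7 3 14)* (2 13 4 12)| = |(1 8 7 3 14)(2 13 4 12)| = 20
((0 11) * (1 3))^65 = (0 11)(1 3)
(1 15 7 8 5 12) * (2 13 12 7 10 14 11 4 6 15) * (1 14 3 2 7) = (1 7 8 5)(2 13 12 14 11 4 6 15 10 3) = [0, 7, 13, 2, 6, 1, 15, 8, 5, 9, 3, 4, 14, 12, 11, 10]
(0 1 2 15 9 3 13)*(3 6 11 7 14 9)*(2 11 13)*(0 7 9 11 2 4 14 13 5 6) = (0 1 2 15 3 4 14 11 9)(5 6)(7 13) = [1, 2, 15, 4, 14, 6, 5, 13, 8, 0, 10, 9, 12, 7, 11, 3]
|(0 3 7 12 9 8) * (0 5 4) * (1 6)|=|(0 3 7 12 9 8 5 4)(1 6)|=8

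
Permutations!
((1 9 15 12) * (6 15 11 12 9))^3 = ((1 6 15 9 11 12))^3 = (1 9)(6 11)(12 15)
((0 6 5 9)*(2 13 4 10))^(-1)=((0 6 5 9)(2 13 4 10))^(-1)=(0 9 5 6)(2 10 4 13)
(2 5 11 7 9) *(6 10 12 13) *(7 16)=[0, 1, 5, 3, 4, 11, 10, 9, 8, 2, 12, 16, 13, 6, 14, 15, 7]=(2 5 11 16 7 9)(6 10 12 13)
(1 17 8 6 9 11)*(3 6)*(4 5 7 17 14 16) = (1 14 16 4 5 7 17 8 3 6 9 11) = [0, 14, 2, 6, 5, 7, 9, 17, 3, 11, 10, 1, 12, 13, 16, 15, 4, 8]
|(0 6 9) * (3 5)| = |(0 6 9)(3 5)| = 6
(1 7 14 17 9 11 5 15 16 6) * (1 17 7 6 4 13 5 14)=(1 6 17 9 11 14 7)(4 13 5 15 16)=[0, 6, 2, 3, 13, 15, 17, 1, 8, 11, 10, 14, 12, 5, 7, 16, 4, 9]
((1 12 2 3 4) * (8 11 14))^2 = (1 2 4 12 3)(8 14 11)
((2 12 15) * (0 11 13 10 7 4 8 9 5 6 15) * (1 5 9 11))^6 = (0 12 2 15 6 5 1)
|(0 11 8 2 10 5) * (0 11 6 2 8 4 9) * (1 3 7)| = 24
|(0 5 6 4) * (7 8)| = 4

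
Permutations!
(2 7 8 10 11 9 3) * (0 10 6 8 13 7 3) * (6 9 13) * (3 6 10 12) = (0 12 3 2 6 8 9)(7 10 11 13) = [12, 1, 6, 2, 4, 5, 8, 10, 9, 0, 11, 13, 3, 7]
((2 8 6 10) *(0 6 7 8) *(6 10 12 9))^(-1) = ((0 10 2)(6 12 9)(7 8))^(-1) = (0 2 10)(6 9 12)(7 8)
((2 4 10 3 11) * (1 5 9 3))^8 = (11)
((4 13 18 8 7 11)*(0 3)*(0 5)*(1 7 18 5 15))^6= (18)(0 4 1)(3 13 7)(5 11 15)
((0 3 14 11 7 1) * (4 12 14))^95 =((0 3 4 12 14 11 7 1))^95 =(0 1 7 11 14 12 4 3)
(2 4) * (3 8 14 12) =(2 4)(3 8 14 12) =[0, 1, 4, 8, 2, 5, 6, 7, 14, 9, 10, 11, 3, 13, 12]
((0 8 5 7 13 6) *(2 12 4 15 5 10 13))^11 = ((0 8 10 13 6)(2 12 4 15 5 7))^11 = (0 8 10 13 6)(2 7 5 15 4 12)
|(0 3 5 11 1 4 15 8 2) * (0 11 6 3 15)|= |(0 15 8 2 11 1 4)(3 5 6)|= 21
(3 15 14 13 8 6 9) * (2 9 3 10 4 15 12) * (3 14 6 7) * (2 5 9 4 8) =(2 4 15 6 14 13)(3 12 5 9 10 8 7) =[0, 1, 4, 12, 15, 9, 14, 3, 7, 10, 8, 11, 5, 2, 13, 6]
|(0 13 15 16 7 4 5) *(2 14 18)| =21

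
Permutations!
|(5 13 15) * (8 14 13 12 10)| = 7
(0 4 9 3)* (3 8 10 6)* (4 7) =(0 7 4 9 8 10 6 3) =[7, 1, 2, 0, 9, 5, 3, 4, 10, 8, 6]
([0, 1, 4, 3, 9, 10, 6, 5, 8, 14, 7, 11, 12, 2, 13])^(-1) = (2 13 14 9 4)(5 7 10)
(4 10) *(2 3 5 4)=(2 3 5 4 10)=[0, 1, 3, 5, 10, 4, 6, 7, 8, 9, 2]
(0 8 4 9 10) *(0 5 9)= (0 8 4)(5 9 10)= [8, 1, 2, 3, 0, 9, 6, 7, 4, 10, 5]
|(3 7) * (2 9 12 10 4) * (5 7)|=15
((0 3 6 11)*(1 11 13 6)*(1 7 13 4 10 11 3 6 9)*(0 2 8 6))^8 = ((1 3 7 13 9)(2 8 6 4 10 11))^8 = (1 13 3 9 7)(2 6 10)(4 11 8)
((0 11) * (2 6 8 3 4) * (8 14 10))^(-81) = (0 11)(2 10 4 14 3 6 8)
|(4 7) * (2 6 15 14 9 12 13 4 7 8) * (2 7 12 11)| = |(2 6 15 14 9 11)(4 8 7 12 13)| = 30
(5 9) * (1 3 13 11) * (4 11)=(1 3 13 4 11)(5 9)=[0, 3, 2, 13, 11, 9, 6, 7, 8, 5, 10, 1, 12, 4]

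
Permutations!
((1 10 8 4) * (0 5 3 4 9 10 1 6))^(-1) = ((0 5 3 4 6)(8 9 10))^(-1) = (0 6 4 3 5)(8 10 9)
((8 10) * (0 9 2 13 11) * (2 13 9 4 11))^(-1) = (0 11 4)(2 13 9)(8 10) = ((0 4 11)(2 9 13)(8 10))^(-1)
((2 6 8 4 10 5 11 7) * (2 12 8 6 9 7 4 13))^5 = ((2 9 7 12 8 13)(4 10 5 11))^5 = (2 13 8 12 7 9)(4 10 5 11)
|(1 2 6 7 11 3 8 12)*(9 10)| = 8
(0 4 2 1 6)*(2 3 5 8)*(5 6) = (0 4 3 6)(1 5 8 2) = [4, 5, 1, 6, 3, 8, 0, 7, 2]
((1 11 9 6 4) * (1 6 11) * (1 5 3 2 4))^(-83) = ((1 5 3 2 4 6)(9 11))^(-83) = (1 5 3 2 4 6)(9 11)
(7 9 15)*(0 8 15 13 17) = (0 8 15 7 9 13 17) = [8, 1, 2, 3, 4, 5, 6, 9, 15, 13, 10, 11, 12, 17, 14, 7, 16, 0]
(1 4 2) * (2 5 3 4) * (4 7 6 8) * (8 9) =(1 2)(3 7 6 9 8 4 5) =[0, 2, 1, 7, 5, 3, 9, 6, 4, 8]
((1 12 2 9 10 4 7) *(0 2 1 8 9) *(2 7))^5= (0 4 9 7 2 10 8)(1 12)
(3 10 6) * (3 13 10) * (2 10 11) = (2 10 6 13 11) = [0, 1, 10, 3, 4, 5, 13, 7, 8, 9, 6, 2, 12, 11]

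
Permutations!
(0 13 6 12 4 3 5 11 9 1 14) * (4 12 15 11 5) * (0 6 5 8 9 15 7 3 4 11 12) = (0 13 5 8 9 1 14 6 7 3 11 15 12) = [13, 14, 2, 11, 4, 8, 7, 3, 9, 1, 10, 15, 0, 5, 6, 12]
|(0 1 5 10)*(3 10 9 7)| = |(0 1 5 9 7 3 10)| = 7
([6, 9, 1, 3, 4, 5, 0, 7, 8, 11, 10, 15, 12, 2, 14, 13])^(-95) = (0 6)(1 9 11 15 13 2)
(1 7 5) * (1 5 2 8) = (1 7 2 8) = [0, 7, 8, 3, 4, 5, 6, 2, 1]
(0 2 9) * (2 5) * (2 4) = (0 5 4 2 9) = [5, 1, 9, 3, 2, 4, 6, 7, 8, 0]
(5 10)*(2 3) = (2 3)(5 10) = [0, 1, 3, 2, 4, 10, 6, 7, 8, 9, 5]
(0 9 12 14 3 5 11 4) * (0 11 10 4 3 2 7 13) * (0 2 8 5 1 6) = (0 9 12 14 8 5 10 4 11 3 1 6)(2 7 13) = [9, 6, 7, 1, 11, 10, 0, 13, 5, 12, 4, 3, 14, 2, 8]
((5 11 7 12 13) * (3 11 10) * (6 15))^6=(15)(3 10 5 13 12 7 11)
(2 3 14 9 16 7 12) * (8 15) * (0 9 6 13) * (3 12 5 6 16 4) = [9, 1, 12, 14, 3, 6, 13, 5, 15, 4, 10, 11, 2, 0, 16, 8, 7] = (0 9 4 3 14 16 7 5 6 13)(2 12)(8 15)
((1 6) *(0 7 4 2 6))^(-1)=(0 1 6 2 4 7)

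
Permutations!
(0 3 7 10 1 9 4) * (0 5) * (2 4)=(0 3 7 10 1 9 2 4 5)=[3, 9, 4, 7, 5, 0, 6, 10, 8, 2, 1]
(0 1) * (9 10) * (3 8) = [1, 0, 2, 8, 4, 5, 6, 7, 3, 10, 9] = (0 1)(3 8)(9 10)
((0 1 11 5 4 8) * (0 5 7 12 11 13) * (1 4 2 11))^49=(0 13 1 12 7 11 2 5 8 4)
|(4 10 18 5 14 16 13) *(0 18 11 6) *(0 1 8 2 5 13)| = |(0 18 13 4 10 11 6 1 8 2 5 14 16)| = 13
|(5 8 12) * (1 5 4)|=5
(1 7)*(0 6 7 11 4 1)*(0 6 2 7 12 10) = (0 2 7 6 12 10)(1 11 4) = [2, 11, 7, 3, 1, 5, 12, 6, 8, 9, 0, 4, 10]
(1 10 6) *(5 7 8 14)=(1 10 6)(5 7 8 14)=[0, 10, 2, 3, 4, 7, 1, 8, 14, 9, 6, 11, 12, 13, 5]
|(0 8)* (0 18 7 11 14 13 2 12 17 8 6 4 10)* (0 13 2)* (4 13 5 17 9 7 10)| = |(0 6 13)(2 12 9 7 11 14)(5 17 8 18 10)| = 30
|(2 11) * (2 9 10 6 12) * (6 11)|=3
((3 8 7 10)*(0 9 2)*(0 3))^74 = (0 8 9 7 2 10 3)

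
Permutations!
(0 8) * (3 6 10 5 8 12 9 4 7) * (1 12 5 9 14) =[5, 12, 2, 6, 7, 8, 10, 3, 0, 4, 9, 11, 14, 13, 1] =(0 5 8)(1 12 14)(3 6 10 9 4 7)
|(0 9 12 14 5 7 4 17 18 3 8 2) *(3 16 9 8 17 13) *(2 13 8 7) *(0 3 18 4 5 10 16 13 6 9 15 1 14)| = |(0 7 5 2 3 17 4 8 6 9 12)(1 14 10 16 15)(13 18)| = 110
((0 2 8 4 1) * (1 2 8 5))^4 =(0 5 4)(1 2 8)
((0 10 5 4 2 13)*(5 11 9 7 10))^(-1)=((0 5 4 2 13)(7 10 11 9))^(-1)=(0 13 2 4 5)(7 9 11 10)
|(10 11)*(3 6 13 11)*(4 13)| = 6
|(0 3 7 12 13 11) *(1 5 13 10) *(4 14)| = |(0 3 7 12 10 1 5 13 11)(4 14)| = 18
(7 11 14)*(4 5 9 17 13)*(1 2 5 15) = [0, 2, 5, 3, 15, 9, 6, 11, 8, 17, 10, 14, 12, 4, 7, 1, 16, 13] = (1 2 5 9 17 13 4 15)(7 11 14)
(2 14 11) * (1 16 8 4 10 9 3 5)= (1 16 8 4 10 9 3 5)(2 14 11)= [0, 16, 14, 5, 10, 1, 6, 7, 4, 3, 9, 2, 12, 13, 11, 15, 8]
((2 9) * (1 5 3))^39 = (2 9)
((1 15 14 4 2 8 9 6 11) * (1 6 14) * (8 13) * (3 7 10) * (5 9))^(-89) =((1 15)(2 13 8 5 9 14 4)(3 7 10)(6 11))^(-89) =(1 15)(2 8 9 4 13 5 14)(3 7 10)(6 11)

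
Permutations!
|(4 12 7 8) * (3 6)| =4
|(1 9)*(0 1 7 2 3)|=|(0 1 9 7 2 3)|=6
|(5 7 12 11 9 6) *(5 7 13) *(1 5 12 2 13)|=14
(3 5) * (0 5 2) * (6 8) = (0 5 3 2)(6 8) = [5, 1, 0, 2, 4, 3, 8, 7, 6]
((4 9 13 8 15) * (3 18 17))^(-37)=((3 18 17)(4 9 13 8 15))^(-37)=(3 17 18)(4 8 9 15 13)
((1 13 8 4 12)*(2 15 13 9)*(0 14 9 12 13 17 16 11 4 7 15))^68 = (4 15)(7 11)(8 16)(13 17)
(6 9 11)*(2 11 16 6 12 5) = (2 11 12 5)(6 9 16) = [0, 1, 11, 3, 4, 2, 9, 7, 8, 16, 10, 12, 5, 13, 14, 15, 6]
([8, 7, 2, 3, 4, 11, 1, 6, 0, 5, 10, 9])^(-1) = [8, 6, 2, 3, 4, 9, 7, 1, 0, 11, 10, 5]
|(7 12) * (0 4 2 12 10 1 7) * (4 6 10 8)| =|(0 6 10 1 7 8 4 2 12)| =9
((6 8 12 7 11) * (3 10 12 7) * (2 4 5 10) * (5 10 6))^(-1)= ((2 4 10 12 3)(5 6 8 7 11))^(-1)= (2 3 12 10 4)(5 11 7 8 6)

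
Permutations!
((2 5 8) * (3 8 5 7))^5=((2 7 3 8))^5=(2 7 3 8)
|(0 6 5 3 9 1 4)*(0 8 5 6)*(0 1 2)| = 8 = |(0 1 4 8 5 3 9 2)|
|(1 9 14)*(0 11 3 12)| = |(0 11 3 12)(1 9 14)| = 12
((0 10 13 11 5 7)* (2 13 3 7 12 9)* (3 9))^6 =((0 10 9 2 13 11 5 12 3 7))^6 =(0 5 9 3 13)(2 7 11 10 12)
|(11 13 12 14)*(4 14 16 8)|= 7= |(4 14 11 13 12 16 8)|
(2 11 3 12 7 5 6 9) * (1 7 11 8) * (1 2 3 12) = (1 7 5 6 9 3)(2 8)(11 12) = [0, 7, 8, 1, 4, 6, 9, 5, 2, 3, 10, 12, 11]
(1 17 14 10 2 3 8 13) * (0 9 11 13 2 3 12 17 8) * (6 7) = (0 9 11 13 1 8 2 12 17 14 10 3)(6 7) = [9, 8, 12, 0, 4, 5, 7, 6, 2, 11, 3, 13, 17, 1, 10, 15, 16, 14]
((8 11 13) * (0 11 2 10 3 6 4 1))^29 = (0 1 4 6 3 10 2 8 13 11)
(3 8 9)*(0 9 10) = (0 9 3 8 10) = [9, 1, 2, 8, 4, 5, 6, 7, 10, 3, 0]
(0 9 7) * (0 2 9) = (2 9 7) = [0, 1, 9, 3, 4, 5, 6, 2, 8, 7]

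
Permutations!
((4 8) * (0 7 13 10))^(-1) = (0 10 13 7)(4 8)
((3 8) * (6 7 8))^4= ((3 6 7 8))^4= (8)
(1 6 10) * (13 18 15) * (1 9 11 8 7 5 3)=(1 6 10 9 11 8 7 5 3)(13 18 15)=[0, 6, 2, 1, 4, 3, 10, 5, 7, 11, 9, 8, 12, 18, 14, 13, 16, 17, 15]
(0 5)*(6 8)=(0 5)(6 8)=[5, 1, 2, 3, 4, 0, 8, 7, 6]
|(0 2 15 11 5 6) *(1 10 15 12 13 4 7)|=|(0 2 12 13 4 7 1 10 15 11 5 6)|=12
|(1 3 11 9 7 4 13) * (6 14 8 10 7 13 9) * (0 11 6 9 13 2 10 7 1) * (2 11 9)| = |(0 9 11 2 10 1 3 6 14 8 7 4 13)| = 13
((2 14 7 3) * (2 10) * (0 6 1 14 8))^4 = (0 7 8 14 2 1 10 6 3)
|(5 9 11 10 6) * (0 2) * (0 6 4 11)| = 15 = |(0 2 6 5 9)(4 11 10)|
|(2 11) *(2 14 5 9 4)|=|(2 11 14 5 9 4)|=6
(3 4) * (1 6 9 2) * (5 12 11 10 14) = (1 6 9 2)(3 4)(5 12 11 10 14) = [0, 6, 1, 4, 3, 12, 9, 7, 8, 2, 14, 10, 11, 13, 5]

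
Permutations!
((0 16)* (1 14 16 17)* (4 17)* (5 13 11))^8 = ((0 4 17 1 14 16)(5 13 11))^8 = (0 17 14)(1 16 4)(5 11 13)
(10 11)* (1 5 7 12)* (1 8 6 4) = (1 5 7 12 8 6 4)(10 11) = [0, 5, 2, 3, 1, 7, 4, 12, 6, 9, 11, 10, 8]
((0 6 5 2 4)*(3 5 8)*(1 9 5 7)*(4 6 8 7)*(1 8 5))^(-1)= ((0 5 2 6 7 8 3 4)(1 9))^(-1)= (0 4 3 8 7 6 2 5)(1 9)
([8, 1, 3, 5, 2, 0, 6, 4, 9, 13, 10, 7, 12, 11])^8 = [3, 1, 7, 4, 11, 2, 6, 13, 5, 0, 10, 9, 12, 8]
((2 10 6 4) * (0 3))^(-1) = ((0 3)(2 10 6 4))^(-1) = (0 3)(2 4 6 10)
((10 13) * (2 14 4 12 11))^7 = ((2 14 4 12 11)(10 13))^7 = (2 4 11 14 12)(10 13)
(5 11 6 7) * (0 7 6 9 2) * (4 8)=(0 7 5 11 9 2)(4 8)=[7, 1, 0, 3, 8, 11, 6, 5, 4, 2, 10, 9]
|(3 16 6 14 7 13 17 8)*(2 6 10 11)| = |(2 6 14 7 13 17 8 3 16 10 11)| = 11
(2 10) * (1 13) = (1 13)(2 10) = [0, 13, 10, 3, 4, 5, 6, 7, 8, 9, 2, 11, 12, 1]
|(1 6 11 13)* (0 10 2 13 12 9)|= 9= |(0 10 2 13 1 6 11 12 9)|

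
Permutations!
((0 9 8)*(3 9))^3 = ((0 3 9 8))^3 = (0 8 9 3)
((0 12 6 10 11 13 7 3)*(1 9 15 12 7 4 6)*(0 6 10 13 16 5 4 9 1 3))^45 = (16)(0 7)(3 9)(6 15)(12 13)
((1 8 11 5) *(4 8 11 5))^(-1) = (1 5 8 4 11)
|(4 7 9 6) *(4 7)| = 3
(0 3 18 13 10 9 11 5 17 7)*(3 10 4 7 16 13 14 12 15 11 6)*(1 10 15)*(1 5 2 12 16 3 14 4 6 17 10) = (0 15 11 2 12 5 10 9 17 3 18 4 7)(6 14 16 13) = [15, 1, 12, 18, 7, 10, 14, 0, 8, 17, 9, 2, 5, 6, 16, 11, 13, 3, 4]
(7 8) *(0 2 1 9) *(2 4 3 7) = (0 4 3 7 8 2 1 9) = [4, 9, 1, 7, 3, 5, 6, 8, 2, 0]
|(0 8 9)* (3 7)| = 6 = |(0 8 9)(3 7)|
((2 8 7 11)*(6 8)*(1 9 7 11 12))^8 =((1 9 7 12)(2 6 8 11))^8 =(12)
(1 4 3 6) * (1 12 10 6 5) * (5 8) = [0, 4, 2, 8, 3, 1, 12, 7, 5, 9, 6, 11, 10] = (1 4 3 8 5)(6 12 10)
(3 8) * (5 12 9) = [0, 1, 2, 8, 4, 12, 6, 7, 3, 5, 10, 11, 9] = (3 8)(5 12 9)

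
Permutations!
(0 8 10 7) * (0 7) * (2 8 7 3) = (0 7 3 2 8 10) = [7, 1, 8, 2, 4, 5, 6, 3, 10, 9, 0]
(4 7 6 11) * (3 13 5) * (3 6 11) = [0, 1, 2, 13, 7, 6, 3, 11, 8, 9, 10, 4, 12, 5] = (3 13 5 6)(4 7 11)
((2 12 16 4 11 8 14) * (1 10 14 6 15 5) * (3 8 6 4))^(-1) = ((1 10 14 2 12 16 3 8 4 11 6 15 5))^(-1) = (1 5 15 6 11 4 8 3 16 12 2 14 10)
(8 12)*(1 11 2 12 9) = [0, 11, 12, 3, 4, 5, 6, 7, 9, 1, 10, 2, 8] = (1 11 2 12 8 9)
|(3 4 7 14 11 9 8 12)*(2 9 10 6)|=11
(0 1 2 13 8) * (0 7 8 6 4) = (0 1 2 13 6 4)(7 8) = [1, 2, 13, 3, 0, 5, 4, 8, 7, 9, 10, 11, 12, 6]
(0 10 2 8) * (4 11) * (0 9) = [10, 1, 8, 3, 11, 5, 6, 7, 9, 0, 2, 4] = (0 10 2 8 9)(4 11)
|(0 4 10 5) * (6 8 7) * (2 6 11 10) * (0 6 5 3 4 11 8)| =8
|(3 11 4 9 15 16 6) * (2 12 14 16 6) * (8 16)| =30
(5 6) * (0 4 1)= (0 4 1)(5 6)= [4, 0, 2, 3, 1, 6, 5]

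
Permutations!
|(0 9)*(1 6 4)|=|(0 9)(1 6 4)|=6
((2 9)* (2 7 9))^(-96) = ((7 9))^(-96) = (9)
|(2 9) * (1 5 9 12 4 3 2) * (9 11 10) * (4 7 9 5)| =|(1 4 3 2 12 7 9)(5 11 10)| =21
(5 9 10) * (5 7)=[0, 1, 2, 3, 4, 9, 6, 5, 8, 10, 7]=(5 9 10 7)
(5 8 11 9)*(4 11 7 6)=[0, 1, 2, 3, 11, 8, 4, 6, 7, 5, 10, 9]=(4 11 9 5 8 7 6)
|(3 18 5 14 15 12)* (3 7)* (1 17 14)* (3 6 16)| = 11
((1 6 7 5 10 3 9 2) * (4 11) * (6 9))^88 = (11)(1 9 2)(3 5 6 10 7)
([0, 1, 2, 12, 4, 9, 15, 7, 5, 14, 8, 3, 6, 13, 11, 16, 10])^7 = [0, 1, 2, 5, 4, 15, 14, 7, 6, 16, 12, 8, 9, 13, 10, 11, 3]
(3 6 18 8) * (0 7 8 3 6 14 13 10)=(0 7 8 6 18 3 14 13 10)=[7, 1, 2, 14, 4, 5, 18, 8, 6, 9, 0, 11, 12, 10, 13, 15, 16, 17, 3]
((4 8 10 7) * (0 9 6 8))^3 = (0 8 4 6 7 9 10)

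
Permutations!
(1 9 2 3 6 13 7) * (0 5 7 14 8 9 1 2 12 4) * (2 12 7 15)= (0 5 15 2 3 6 13 14 8 9 7 12 4)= [5, 1, 3, 6, 0, 15, 13, 12, 9, 7, 10, 11, 4, 14, 8, 2]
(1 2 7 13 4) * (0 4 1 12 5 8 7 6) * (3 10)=(0 4 12 5 8 7 13 1 2 6)(3 10)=[4, 2, 6, 10, 12, 8, 0, 13, 7, 9, 3, 11, 5, 1]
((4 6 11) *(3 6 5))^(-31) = ((3 6 11 4 5))^(-31) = (3 5 4 11 6)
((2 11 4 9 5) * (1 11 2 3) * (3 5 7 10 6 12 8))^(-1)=((1 11 4 9 7 10 6 12 8 3))^(-1)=(1 3 8 12 6 10 7 9 4 11)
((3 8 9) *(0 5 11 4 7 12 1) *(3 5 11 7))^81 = (0 11 4 3 8 9 5 7 12 1)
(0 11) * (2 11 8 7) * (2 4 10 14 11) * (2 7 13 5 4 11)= [8, 1, 7, 3, 10, 4, 6, 11, 13, 9, 14, 0, 12, 5, 2]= (0 8 13 5 4 10 14 2 7 11)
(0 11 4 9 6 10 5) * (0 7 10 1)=(0 11 4 9 6 1)(5 7 10)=[11, 0, 2, 3, 9, 7, 1, 10, 8, 6, 5, 4]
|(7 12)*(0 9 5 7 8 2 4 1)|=|(0 9 5 7 12 8 2 4 1)|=9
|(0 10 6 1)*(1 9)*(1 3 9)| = 4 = |(0 10 6 1)(3 9)|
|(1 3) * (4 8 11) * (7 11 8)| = |(1 3)(4 7 11)| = 6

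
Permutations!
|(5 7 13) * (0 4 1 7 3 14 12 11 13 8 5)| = |(0 4 1 7 8 5 3 14 12 11 13)| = 11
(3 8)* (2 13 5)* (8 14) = (2 13 5)(3 14 8) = [0, 1, 13, 14, 4, 2, 6, 7, 3, 9, 10, 11, 12, 5, 8]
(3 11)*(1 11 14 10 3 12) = (1 11 12)(3 14 10) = [0, 11, 2, 14, 4, 5, 6, 7, 8, 9, 3, 12, 1, 13, 10]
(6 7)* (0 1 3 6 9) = (0 1 3 6 7 9) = [1, 3, 2, 6, 4, 5, 7, 9, 8, 0]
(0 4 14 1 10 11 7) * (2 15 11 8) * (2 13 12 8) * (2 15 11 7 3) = (0 4 14 1 10 15 7)(2 11 3)(8 13 12) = [4, 10, 11, 2, 14, 5, 6, 0, 13, 9, 15, 3, 8, 12, 1, 7]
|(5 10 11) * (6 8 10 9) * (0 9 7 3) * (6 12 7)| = |(0 9 12 7 3)(5 6 8 10 11)| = 5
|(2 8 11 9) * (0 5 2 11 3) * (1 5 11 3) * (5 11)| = 8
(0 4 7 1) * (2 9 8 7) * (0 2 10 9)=[4, 2, 0, 3, 10, 5, 6, 1, 7, 8, 9]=(0 4 10 9 8 7 1 2)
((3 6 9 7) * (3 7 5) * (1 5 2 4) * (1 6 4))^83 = (1 2 9 6 4 3 5)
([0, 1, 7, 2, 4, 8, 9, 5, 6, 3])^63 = (9)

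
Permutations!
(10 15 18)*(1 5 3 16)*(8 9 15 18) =(1 5 3 16)(8 9 15)(10 18) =[0, 5, 2, 16, 4, 3, 6, 7, 9, 15, 18, 11, 12, 13, 14, 8, 1, 17, 10]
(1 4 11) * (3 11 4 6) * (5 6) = [0, 5, 2, 11, 4, 6, 3, 7, 8, 9, 10, 1] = (1 5 6 3 11)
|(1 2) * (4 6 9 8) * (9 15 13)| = |(1 2)(4 6 15 13 9 8)| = 6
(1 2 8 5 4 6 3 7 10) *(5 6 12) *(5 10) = (1 2 8 6 3 7 5 4 12 10) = [0, 2, 8, 7, 12, 4, 3, 5, 6, 9, 1, 11, 10]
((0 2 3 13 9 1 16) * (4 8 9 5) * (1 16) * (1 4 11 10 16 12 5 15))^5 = ((0 2 3 13 15 1 4 8 9 12 5 11 10 16))^5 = (0 1 5 2 4 11 3 8 10 13 9 16 15 12)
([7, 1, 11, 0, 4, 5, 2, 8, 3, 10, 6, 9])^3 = (0 3 8 7)(2 10 11 6 9)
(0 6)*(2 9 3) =(0 6)(2 9 3) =[6, 1, 9, 2, 4, 5, 0, 7, 8, 3]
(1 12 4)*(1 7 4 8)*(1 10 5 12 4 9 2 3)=(1 4 7 9 2 3)(5 12 8 10)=[0, 4, 3, 1, 7, 12, 6, 9, 10, 2, 5, 11, 8]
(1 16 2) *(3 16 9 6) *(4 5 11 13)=[0, 9, 1, 16, 5, 11, 3, 7, 8, 6, 10, 13, 12, 4, 14, 15, 2]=(1 9 6 3 16 2)(4 5 11 13)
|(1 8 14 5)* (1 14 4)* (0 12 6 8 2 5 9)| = 10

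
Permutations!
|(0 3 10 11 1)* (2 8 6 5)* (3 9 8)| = 10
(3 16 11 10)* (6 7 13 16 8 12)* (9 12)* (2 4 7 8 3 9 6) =(2 4 7 13 16 11 10 9 12)(6 8) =[0, 1, 4, 3, 7, 5, 8, 13, 6, 12, 9, 10, 2, 16, 14, 15, 11]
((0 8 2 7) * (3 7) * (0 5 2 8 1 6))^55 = ((8)(0 1 6)(2 3 7 5))^55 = (8)(0 1 6)(2 5 7 3)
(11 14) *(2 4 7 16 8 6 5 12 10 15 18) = (2 4 7 16 8 6 5 12 10 15 18)(11 14) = [0, 1, 4, 3, 7, 12, 5, 16, 6, 9, 15, 14, 10, 13, 11, 18, 8, 17, 2]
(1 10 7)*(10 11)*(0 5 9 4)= (0 5 9 4)(1 11 10 7)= [5, 11, 2, 3, 0, 9, 6, 1, 8, 4, 7, 10]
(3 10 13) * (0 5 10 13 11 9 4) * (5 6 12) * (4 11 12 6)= (0 4)(3 13)(5 10 12)(9 11)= [4, 1, 2, 13, 0, 10, 6, 7, 8, 11, 12, 9, 5, 3]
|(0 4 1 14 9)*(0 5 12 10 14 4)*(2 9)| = 6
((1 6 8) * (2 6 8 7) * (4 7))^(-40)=((1 8)(2 6 4 7))^(-40)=(8)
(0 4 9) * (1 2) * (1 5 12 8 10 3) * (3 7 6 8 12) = (12)(0 4 9)(1 2 5 3)(6 8 10 7) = [4, 2, 5, 1, 9, 3, 8, 6, 10, 0, 7, 11, 12]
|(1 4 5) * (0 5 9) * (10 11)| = |(0 5 1 4 9)(10 11)| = 10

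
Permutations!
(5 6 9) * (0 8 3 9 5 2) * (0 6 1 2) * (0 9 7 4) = [8, 2, 6, 7, 0, 1, 5, 4, 3, 9] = (9)(0 8 3 7 4)(1 2 6 5)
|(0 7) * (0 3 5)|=|(0 7 3 5)|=4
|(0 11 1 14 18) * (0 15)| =6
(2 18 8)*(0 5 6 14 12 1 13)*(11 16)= (0 5 6 14 12 1 13)(2 18 8)(11 16)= [5, 13, 18, 3, 4, 6, 14, 7, 2, 9, 10, 16, 1, 0, 12, 15, 11, 17, 8]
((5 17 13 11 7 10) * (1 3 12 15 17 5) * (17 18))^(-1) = (1 10 7 11 13 17 18 15 12 3)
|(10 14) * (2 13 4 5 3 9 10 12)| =|(2 13 4 5 3 9 10 14 12)| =9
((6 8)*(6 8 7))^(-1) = (8)(6 7) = ((8)(6 7))^(-1)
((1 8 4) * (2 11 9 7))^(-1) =((1 8 4)(2 11 9 7))^(-1) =(1 4 8)(2 7 9 11)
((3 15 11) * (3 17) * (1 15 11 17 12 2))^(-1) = ((1 15 17 3 11 12 2))^(-1) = (1 2 12 11 3 17 15)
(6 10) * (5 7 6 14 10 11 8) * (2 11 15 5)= [0, 1, 11, 3, 4, 7, 15, 6, 2, 9, 14, 8, 12, 13, 10, 5]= (2 11 8)(5 7 6 15)(10 14)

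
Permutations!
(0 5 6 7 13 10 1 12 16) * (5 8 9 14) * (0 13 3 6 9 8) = (1 12 16 13 10)(3 6 7)(5 9 14) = [0, 12, 2, 6, 4, 9, 7, 3, 8, 14, 1, 11, 16, 10, 5, 15, 13]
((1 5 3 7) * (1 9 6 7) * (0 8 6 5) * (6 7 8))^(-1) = (0 1 3 5 9 7 8 6)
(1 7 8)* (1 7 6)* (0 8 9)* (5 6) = (0 8 7 9)(1 5 6) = [8, 5, 2, 3, 4, 6, 1, 9, 7, 0]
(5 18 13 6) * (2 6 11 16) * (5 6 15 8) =(2 15 8 5 18 13 11 16) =[0, 1, 15, 3, 4, 18, 6, 7, 5, 9, 10, 16, 12, 11, 14, 8, 2, 17, 13]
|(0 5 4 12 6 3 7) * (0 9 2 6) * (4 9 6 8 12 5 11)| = |(0 11 4 5 9 2 8 12)(3 7 6)| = 24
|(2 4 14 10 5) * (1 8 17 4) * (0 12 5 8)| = |(0 12 5 2 1)(4 14 10 8 17)| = 5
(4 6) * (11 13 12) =[0, 1, 2, 3, 6, 5, 4, 7, 8, 9, 10, 13, 11, 12] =(4 6)(11 13 12)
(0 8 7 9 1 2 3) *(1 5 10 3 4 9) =(0 8 7 1 2 4 9 5 10 3) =[8, 2, 4, 0, 9, 10, 6, 1, 7, 5, 3]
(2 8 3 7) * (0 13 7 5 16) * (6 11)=(0 13 7 2 8 3 5 16)(6 11)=[13, 1, 8, 5, 4, 16, 11, 2, 3, 9, 10, 6, 12, 7, 14, 15, 0]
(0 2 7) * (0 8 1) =(0 2 7 8 1) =[2, 0, 7, 3, 4, 5, 6, 8, 1]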